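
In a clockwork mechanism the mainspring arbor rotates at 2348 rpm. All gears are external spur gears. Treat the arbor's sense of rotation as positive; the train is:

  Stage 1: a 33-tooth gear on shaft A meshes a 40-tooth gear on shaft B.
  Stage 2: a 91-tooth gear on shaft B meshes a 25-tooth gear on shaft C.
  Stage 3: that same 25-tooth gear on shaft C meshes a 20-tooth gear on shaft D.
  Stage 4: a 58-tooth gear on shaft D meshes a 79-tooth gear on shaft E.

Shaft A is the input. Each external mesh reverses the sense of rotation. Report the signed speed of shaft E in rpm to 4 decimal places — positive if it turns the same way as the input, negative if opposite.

Stage 1 [33T→40T]: ω = 2348.0000×33/40 = 1937.1000 rpm, dir flips to −; running = −1937.1000
Stage 2 [91T→25T]: ω = 1937.1000×91/25 = 7051.0440 rpm, dir flips to +; running = +7051.0440
Stage 3 [25T→20T]: ω = 7051.0440×25/20 = 8813.8050 rpm, dir flips to −; running = −8813.8050
Stage 4 [58T→79T]: ω = 8813.8050×58/79 = 6470.8948 rpm, dir flips to +; running = +6470.8948

+6470.8948 rpm (same as input, |ω| = 6470.8948 rpm)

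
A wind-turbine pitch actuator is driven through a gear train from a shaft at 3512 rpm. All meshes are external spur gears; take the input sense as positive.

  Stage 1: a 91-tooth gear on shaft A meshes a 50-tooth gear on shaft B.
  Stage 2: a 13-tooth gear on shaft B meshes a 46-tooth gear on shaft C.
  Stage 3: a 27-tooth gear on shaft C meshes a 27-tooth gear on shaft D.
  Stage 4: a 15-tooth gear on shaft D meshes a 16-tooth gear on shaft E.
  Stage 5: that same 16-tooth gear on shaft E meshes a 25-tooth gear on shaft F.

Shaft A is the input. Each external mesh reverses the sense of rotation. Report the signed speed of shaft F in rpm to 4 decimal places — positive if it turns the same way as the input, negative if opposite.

Stage 1 [91T→50T]: ω = 3512.0000×91/50 = 6391.8400 rpm, dir flips to −; running = −6391.8400
Stage 2 [13T→46T]: ω = 6391.8400×13/46 = 1806.3896 rpm, dir flips to +; running = +1806.3896
Stage 3 [27T→27T]: ω = 1806.3896×27/27 = 1806.3896 rpm, dir flips to −; running = −1806.3896
Stage 4 [15T→16T]: ω = 1806.3896×15/16 = 1693.4902 rpm, dir flips to +; running = +1693.4902
Stage 5 [16T→25T]: ω = 1693.4902×16/25 = 1083.8337 rpm, dir flips to −; running = −1083.8337

-1083.8337 rpm (opposite to input, |ω| = 1083.8337 rpm)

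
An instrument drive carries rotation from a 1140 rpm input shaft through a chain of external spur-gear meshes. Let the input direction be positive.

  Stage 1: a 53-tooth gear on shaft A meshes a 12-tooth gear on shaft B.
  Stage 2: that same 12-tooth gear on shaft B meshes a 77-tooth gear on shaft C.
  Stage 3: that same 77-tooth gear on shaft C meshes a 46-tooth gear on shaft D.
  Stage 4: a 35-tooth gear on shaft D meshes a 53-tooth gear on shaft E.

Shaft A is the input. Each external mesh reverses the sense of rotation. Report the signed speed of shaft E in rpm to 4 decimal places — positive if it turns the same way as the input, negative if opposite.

Stage 1 [53T→12T]: ω = 1140.0000×53/12 = 5035.0000 rpm, dir flips to −; running = −5035.0000
Stage 2 [12T→77T]: ω = 5035.0000×12/77 = 784.6753 rpm, dir flips to +; running = +784.6753
Stage 3 [77T→46T]: ω = 784.6753×77/46 = 1313.4783 rpm, dir flips to −; running = −1313.4783
Stage 4 [35T→53T]: ω = 1313.4783×35/53 = 867.3913 rpm, dir flips to +; running = +867.3913

+867.3913 rpm (same as input, |ω| = 867.3913 rpm)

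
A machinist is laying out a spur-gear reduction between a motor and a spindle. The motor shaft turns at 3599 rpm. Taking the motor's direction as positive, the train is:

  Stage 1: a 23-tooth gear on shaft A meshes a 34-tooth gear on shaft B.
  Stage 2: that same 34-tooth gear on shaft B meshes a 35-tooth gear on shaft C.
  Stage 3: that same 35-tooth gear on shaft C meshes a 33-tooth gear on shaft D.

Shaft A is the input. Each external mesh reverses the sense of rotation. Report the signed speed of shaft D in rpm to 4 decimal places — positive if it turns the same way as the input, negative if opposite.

-2508.3939 rpm (opposite to input, |ω| = 2508.3939 rpm)

Stage 1 [23T→34T]: ω = 3599.0000×23/34 = 2434.6176 rpm, dir flips to −; running = −2434.6176
Stage 2 [34T→35T]: ω = 2434.6176×34/35 = 2365.0571 rpm, dir flips to +; running = +2365.0571
Stage 3 [35T→33T]: ω = 2365.0571×35/33 = 2508.3939 rpm, dir flips to −; running = −2508.3939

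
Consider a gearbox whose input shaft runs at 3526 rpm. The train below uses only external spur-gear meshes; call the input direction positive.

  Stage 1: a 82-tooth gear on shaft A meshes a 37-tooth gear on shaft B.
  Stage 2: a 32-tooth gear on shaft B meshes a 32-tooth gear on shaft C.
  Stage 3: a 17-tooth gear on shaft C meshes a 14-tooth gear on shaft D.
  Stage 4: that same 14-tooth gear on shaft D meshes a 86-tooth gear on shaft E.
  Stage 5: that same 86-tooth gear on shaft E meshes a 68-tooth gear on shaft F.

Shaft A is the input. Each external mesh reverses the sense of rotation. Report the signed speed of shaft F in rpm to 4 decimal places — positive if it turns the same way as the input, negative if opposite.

-1953.5946 rpm (opposite to input, |ω| = 1953.5946 rpm)

Stage 1 [82T→37T]: ω = 3526.0000×82/37 = 7814.3784 rpm, dir flips to −; running = −7814.3784
Stage 2 [32T→32T]: ω = 7814.3784×32/32 = 7814.3784 rpm, dir flips to +; running = +7814.3784
Stage 3 [17T→14T]: ω = 7814.3784×17/14 = 9488.8880 rpm, dir flips to −; running = −9488.8880
Stage 4 [14T→86T]: ω = 9488.8880×14/86 = 1544.7027 rpm, dir flips to +; running = +1544.7027
Stage 5 [86T→68T]: ω = 1544.7027×86/68 = 1953.5946 rpm, dir flips to −; running = −1953.5946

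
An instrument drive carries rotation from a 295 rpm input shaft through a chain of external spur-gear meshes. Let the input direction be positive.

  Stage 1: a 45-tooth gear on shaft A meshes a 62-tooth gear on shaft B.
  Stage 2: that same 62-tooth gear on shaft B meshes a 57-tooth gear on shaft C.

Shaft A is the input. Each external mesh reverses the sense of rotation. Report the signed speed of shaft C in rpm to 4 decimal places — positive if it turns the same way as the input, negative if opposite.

+232.8947 rpm (same as input, |ω| = 232.8947 rpm)

Stage 1 [45T→62T]: ω = 295.0000×45/62 = 214.1129 rpm, dir flips to −; running = −214.1129
Stage 2 [62T→57T]: ω = 214.1129×62/57 = 232.8947 rpm, dir flips to +; running = +232.8947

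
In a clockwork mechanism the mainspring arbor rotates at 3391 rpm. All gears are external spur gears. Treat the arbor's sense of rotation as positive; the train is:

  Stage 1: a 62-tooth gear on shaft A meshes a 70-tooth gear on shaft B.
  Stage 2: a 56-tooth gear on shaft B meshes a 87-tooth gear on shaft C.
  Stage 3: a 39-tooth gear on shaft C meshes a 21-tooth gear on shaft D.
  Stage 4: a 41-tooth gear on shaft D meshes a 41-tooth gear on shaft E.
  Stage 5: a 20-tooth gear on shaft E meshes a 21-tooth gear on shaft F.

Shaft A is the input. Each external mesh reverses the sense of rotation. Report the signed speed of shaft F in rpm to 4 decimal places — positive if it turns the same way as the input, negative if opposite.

Stage 1 [62T→70T]: ω = 3391.0000×62/70 = 3003.4571 rpm, dir flips to −; running = −3003.4571
Stage 2 [56T→87T]: ω = 3003.4571×56/87 = 1933.2598 rpm, dir flips to +; running = +1933.2598
Stage 3 [39T→21T]: ω = 1933.2598×39/21 = 3590.3396 rpm, dir flips to −; running = −3590.3396
Stage 4 [41T→41T]: ω = 3590.3396×41/41 = 3590.3396 rpm, dir flips to +; running = +3590.3396
Stage 5 [20T→21T]: ω = 3590.3396×20/21 = 3419.3710 rpm, dir flips to −; running = −3419.3710

-3419.3710 rpm (opposite to input, |ω| = 3419.3710 rpm)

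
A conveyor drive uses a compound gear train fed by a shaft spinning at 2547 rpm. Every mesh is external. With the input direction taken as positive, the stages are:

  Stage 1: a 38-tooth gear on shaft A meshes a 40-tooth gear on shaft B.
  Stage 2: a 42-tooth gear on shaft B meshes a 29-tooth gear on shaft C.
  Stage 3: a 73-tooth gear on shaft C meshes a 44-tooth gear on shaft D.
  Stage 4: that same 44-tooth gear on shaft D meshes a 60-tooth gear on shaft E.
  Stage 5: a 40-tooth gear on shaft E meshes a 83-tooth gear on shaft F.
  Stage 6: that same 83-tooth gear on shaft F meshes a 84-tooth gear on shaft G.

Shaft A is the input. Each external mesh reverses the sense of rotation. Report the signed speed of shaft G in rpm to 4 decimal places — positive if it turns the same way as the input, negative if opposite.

+2030.2810 rpm (same as input, |ω| = 2030.2810 rpm)

Stage 1 [38T→40T]: ω = 2547.0000×38/40 = 2419.6500 rpm, dir flips to −; running = −2419.6500
Stage 2 [42T→29T]: ω = 2419.6500×42/29 = 3504.3207 rpm, dir flips to +; running = +3504.3207
Stage 3 [73T→44T]: ω = 3504.3207×73/44 = 5813.9866 rpm, dir flips to −; running = −5813.9866
Stage 4 [44T→60T]: ω = 5813.9866×44/60 = 4263.5902 rpm, dir flips to +; running = +4263.5902
Stage 5 [40T→83T]: ω = 4263.5902×40/83 = 2054.7423 rpm, dir flips to −; running = −2054.7423
Stage 6 [83T→84T]: ω = 2054.7423×83/84 = 2030.2810 rpm, dir flips to +; running = +2030.2810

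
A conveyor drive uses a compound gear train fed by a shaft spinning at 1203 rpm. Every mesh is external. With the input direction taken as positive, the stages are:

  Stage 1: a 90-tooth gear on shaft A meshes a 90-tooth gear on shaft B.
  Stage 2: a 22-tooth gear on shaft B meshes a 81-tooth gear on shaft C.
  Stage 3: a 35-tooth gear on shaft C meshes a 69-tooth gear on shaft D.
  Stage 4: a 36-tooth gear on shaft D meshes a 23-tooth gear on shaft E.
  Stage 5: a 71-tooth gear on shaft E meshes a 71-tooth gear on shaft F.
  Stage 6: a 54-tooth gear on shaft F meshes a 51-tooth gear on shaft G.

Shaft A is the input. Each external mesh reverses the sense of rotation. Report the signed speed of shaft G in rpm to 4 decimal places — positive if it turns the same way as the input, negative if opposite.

Stage 1 [90T→90T]: ω = 1203.0000×90/90 = 1203.0000 rpm, dir flips to −; running = −1203.0000
Stage 2 [22T→81T]: ω = 1203.0000×22/81 = 326.7407 rpm, dir flips to +; running = +326.7407
Stage 3 [35T→69T]: ω = 326.7407×35/69 = 165.7381 rpm, dir flips to −; running = −165.7381
Stage 4 [36T→23T]: ω = 165.7381×36/23 = 259.4161 rpm, dir flips to +; running = +259.4161
Stage 5 [71T→71T]: ω = 259.4161×71/71 = 259.4161 rpm, dir flips to −; running = −259.4161
Stage 6 [54T→51T]: ω = 259.4161×54/51 = 274.6759 rpm, dir flips to +; running = +274.6759

+274.6759 rpm (same as input, |ω| = 274.6759 rpm)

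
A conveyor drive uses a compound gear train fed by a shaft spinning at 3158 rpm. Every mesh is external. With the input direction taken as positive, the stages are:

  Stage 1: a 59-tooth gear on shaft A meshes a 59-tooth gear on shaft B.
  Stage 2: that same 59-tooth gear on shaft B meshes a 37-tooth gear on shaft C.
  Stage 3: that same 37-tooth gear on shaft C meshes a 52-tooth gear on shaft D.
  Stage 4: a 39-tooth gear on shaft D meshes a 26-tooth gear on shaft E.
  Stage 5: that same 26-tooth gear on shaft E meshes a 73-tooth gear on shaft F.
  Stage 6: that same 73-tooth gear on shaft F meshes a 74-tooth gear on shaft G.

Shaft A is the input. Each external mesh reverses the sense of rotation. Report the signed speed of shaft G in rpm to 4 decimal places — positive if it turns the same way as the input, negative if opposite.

Stage 1 [59T→59T]: ω = 3158.0000×59/59 = 3158.0000 rpm, dir flips to −; running = −3158.0000
Stage 2 [59T→37T]: ω = 3158.0000×59/37 = 5035.7297 rpm, dir flips to +; running = +5035.7297
Stage 3 [37T→52T]: ω = 5035.7297×37/52 = 3583.1154 rpm, dir flips to −; running = −3583.1154
Stage 4 [39T→26T]: ω = 3583.1154×39/26 = 5374.6731 rpm, dir flips to +; running = +5374.6731
Stage 5 [26T→73T]: ω = 5374.6731×26/73 = 1914.2671 rpm, dir flips to −; running = −1914.2671
Stage 6 [73T→74T]: ω = 1914.2671×73/74 = 1888.3986 rpm, dir flips to +; running = +1888.3986

+1888.3986 rpm (same as input, |ω| = 1888.3986 rpm)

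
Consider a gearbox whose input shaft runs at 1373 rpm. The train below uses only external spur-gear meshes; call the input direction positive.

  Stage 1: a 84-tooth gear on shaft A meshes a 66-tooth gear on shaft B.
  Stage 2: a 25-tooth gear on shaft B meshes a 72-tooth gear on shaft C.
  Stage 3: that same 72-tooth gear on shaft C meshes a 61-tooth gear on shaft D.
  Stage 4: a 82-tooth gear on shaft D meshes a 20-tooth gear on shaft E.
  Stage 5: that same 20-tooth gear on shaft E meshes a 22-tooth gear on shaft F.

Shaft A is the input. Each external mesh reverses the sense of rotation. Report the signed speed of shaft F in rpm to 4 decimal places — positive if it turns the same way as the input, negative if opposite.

Stage 1 [84T→66T]: ω = 1373.0000×84/66 = 1747.4545 rpm, dir flips to −; running = −1747.4545
Stage 2 [25T→72T]: ω = 1747.4545×25/72 = 606.7551 rpm, dir flips to +; running = +606.7551
Stage 3 [72T→61T]: ω = 606.7551×72/61 = 716.1699 rpm, dir flips to −; running = −716.1699
Stage 4 [82T→20T]: ω = 716.1699×82/20 = 2936.2966 rpm, dir flips to +; running = +2936.2966
Stage 5 [20T→22T]: ω = 2936.2966×20/22 = 2669.3605 rpm, dir flips to −; running = −2669.3605

-2669.3605 rpm (opposite to input, |ω| = 2669.3605 rpm)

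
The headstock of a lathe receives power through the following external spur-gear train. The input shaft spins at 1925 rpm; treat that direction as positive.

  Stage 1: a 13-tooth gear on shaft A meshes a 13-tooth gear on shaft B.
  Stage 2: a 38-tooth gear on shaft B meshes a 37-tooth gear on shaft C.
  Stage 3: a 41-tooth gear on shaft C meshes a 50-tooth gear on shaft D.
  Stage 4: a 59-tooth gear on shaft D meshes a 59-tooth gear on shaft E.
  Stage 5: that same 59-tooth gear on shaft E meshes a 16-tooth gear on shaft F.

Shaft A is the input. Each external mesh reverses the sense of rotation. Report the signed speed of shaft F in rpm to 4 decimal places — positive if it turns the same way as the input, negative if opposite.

-5978.0355 rpm (opposite to input, |ω| = 5978.0355 rpm)

Stage 1 [13T→13T]: ω = 1925.0000×13/13 = 1925.0000 rpm, dir flips to −; running = −1925.0000
Stage 2 [38T→37T]: ω = 1925.0000×38/37 = 1977.0270 rpm, dir flips to +; running = +1977.0270
Stage 3 [41T→50T]: ω = 1977.0270×41/50 = 1621.1622 rpm, dir flips to −; running = −1621.1622
Stage 4 [59T→59T]: ω = 1621.1622×59/59 = 1621.1622 rpm, dir flips to +; running = +1621.1622
Stage 5 [59T→16T]: ω = 1621.1622×59/16 = 5978.0355 rpm, dir flips to −; running = −5978.0355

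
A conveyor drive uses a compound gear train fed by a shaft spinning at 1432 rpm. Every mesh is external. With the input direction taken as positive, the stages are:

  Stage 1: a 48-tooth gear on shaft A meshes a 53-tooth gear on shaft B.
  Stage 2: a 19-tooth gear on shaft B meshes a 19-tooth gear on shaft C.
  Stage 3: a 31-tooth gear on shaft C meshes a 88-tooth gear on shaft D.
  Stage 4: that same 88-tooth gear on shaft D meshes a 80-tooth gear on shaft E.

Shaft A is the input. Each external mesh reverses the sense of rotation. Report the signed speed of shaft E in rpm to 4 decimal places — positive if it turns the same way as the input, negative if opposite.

+502.5509 rpm (same as input, |ω| = 502.5509 rpm)

Stage 1 [48T→53T]: ω = 1432.0000×48/53 = 1296.9057 rpm, dir flips to −; running = −1296.9057
Stage 2 [19T→19T]: ω = 1296.9057×19/19 = 1296.9057 rpm, dir flips to +; running = +1296.9057
Stage 3 [31T→88T]: ω = 1296.9057×31/88 = 456.8645 rpm, dir flips to −; running = −456.8645
Stage 4 [88T→80T]: ω = 456.8645×88/80 = 502.5509 rpm, dir flips to +; running = +502.5509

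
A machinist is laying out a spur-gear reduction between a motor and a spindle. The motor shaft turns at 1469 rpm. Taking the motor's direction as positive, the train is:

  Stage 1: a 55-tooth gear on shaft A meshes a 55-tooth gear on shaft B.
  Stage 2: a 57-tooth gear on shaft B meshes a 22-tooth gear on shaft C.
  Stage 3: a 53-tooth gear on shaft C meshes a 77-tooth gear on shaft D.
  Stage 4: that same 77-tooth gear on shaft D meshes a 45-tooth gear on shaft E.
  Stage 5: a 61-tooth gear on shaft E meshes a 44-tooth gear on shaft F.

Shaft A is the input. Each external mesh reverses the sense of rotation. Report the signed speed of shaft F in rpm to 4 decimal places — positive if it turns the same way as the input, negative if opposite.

-6214.6187 rpm (opposite to input, |ω| = 6214.6187 rpm)

Stage 1 [55T→55T]: ω = 1469.0000×55/55 = 1469.0000 rpm, dir flips to −; running = −1469.0000
Stage 2 [57T→22T]: ω = 1469.0000×57/22 = 3806.0455 rpm, dir flips to +; running = +3806.0455
Stage 3 [53T→77T]: ω = 3806.0455×53/77 = 2619.7456 rpm, dir flips to −; running = −2619.7456
Stage 4 [77T→45T]: ω = 2619.7456×77/45 = 4482.6758 rpm, dir flips to +; running = +4482.6758
Stage 5 [61T→44T]: ω = 4482.6758×61/44 = 6214.6187 rpm, dir flips to −; running = −6214.6187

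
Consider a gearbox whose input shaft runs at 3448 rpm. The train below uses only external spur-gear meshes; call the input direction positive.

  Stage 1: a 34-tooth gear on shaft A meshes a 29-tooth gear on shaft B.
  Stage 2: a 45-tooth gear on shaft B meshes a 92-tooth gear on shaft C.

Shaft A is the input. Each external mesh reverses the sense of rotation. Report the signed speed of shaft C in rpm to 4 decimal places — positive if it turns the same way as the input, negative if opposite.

Stage 1 [34T→29T]: ω = 3448.0000×34/29 = 4042.4828 rpm, dir flips to −; running = −4042.4828
Stage 2 [45T→92T]: ω = 4042.4828×45/92 = 1977.3013 rpm, dir flips to +; running = +1977.3013

+1977.3013 rpm (same as input, |ω| = 1977.3013 rpm)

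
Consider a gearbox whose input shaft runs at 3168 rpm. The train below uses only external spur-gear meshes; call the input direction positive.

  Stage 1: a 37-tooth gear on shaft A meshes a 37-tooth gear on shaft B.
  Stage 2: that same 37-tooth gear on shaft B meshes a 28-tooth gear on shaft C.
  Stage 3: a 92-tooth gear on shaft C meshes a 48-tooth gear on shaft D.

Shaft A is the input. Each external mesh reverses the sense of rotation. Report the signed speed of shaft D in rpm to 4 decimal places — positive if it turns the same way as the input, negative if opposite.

-8023.7143 rpm (opposite to input, |ω| = 8023.7143 rpm)

Stage 1 [37T→37T]: ω = 3168.0000×37/37 = 3168.0000 rpm, dir flips to −; running = −3168.0000
Stage 2 [37T→28T]: ω = 3168.0000×37/28 = 4186.2857 rpm, dir flips to +; running = +4186.2857
Stage 3 [92T→48T]: ω = 4186.2857×92/48 = 8023.7143 rpm, dir flips to −; running = −8023.7143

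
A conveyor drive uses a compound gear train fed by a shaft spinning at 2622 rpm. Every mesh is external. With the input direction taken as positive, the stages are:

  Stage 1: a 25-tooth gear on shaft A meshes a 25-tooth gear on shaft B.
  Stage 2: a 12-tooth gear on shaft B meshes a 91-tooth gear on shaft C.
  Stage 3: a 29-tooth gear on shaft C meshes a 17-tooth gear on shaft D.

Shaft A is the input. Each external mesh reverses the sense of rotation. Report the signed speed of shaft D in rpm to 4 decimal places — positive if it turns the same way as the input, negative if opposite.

Stage 1 [25T→25T]: ω = 2622.0000×25/25 = 2622.0000 rpm, dir flips to −; running = −2622.0000
Stage 2 [12T→91T]: ω = 2622.0000×12/91 = 345.7582 rpm, dir flips to +; running = +345.7582
Stage 3 [29T→17T]: ω = 345.7582×29/17 = 589.8229 rpm, dir flips to −; running = −589.8229

-589.8229 rpm (opposite to input, |ω| = 589.8229 rpm)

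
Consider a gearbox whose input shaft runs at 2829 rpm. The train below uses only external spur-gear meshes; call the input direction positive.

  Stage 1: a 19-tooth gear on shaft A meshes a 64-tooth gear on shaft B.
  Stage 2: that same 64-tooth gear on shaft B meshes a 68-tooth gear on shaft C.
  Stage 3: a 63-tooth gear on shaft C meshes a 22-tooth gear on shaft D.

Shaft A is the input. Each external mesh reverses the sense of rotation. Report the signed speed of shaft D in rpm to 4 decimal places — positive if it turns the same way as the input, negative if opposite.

-2263.5782 rpm (opposite to input, |ω| = 2263.5782 rpm)

Stage 1 [19T→64T]: ω = 2829.0000×19/64 = 839.8594 rpm, dir flips to −; running = −839.8594
Stage 2 [64T→68T]: ω = 839.8594×64/68 = 790.4559 rpm, dir flips to +; running = +790.4559
Stage 3 [63T→22T]: ω = 790.4559×63/22 = 2263.5782 rpm, dir flips to −; running = −2263.5782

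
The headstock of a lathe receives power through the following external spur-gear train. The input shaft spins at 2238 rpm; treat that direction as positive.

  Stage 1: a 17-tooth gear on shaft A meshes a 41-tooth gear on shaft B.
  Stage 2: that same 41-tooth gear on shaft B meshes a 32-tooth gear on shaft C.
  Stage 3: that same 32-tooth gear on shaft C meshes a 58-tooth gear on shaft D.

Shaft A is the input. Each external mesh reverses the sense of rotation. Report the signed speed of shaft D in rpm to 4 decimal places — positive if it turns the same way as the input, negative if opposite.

-655.9655 rpm (opposite to input, |ω| = 655.9655 rpm)

Stage 1 [17T→41T]: ω = 2238.0000×17/41 = 927.9512 rpm, dir flips to −; running = −927.9512
Stage 2 [41T→32T]: ω = 927.9512×41/32 = 1188.9375 rpm, dir flips to +; running = +1188.9375
Stage 3 [32T→58T]: ω = 1188.9375×32/58 = 655.9655 rpm, dir flips to −; running = −655.9655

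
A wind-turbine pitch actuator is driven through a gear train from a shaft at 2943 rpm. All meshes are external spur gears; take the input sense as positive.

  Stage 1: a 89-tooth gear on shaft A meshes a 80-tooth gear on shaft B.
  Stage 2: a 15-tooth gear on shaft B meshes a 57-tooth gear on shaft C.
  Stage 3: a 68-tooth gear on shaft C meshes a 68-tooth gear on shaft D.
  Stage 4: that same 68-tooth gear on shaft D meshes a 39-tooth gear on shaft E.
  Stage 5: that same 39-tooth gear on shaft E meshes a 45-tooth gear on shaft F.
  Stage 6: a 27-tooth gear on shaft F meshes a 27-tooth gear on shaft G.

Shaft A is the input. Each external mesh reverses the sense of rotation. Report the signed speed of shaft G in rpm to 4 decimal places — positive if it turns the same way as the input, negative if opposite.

Stage 1 [89T→80T]: ω = 2943.0000×89/80 = 3274.0875 rpm, dir flips to −; running = −3274.0875
Stage 2 [15T→57T]: ω = 3274.0875×15/57 = 861.6020 rpm, dir flips to +; running = +861.6020
Stage 3 [68T→68T]: ω = 861.6020×68/68 = 861.6020 rpm, dir flips to −; running = −861.6020
Stage 4 [68T→39T]: ω = 861.6020×68/39 = 1502.2804 rpm, dir flips to +; running = +1502.2804
Stage 5 [39T→45T]: ω = 1502.2804×39/45 = 1301.9763 rpm, dir flips to −; running = −1301.9763
Stage 6 [27T→27T]: ω = 1301.9763×27/27 = 1301.9763 rpm, dir flips to +; running = +1301.9763

+1301.9763 rpm (same as input, |ω| = 1301.9763 rpm)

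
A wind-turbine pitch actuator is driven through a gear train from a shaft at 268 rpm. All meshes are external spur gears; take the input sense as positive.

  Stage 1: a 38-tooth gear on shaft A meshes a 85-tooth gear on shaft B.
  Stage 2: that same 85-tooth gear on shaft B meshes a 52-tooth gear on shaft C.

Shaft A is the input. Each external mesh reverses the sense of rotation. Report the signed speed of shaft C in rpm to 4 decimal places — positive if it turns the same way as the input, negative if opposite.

Stage 1 [38T→85T]: ω = 268.0000×38/85 = 119.8118 rpm, dir flips to −; running = −119.8118
Stage 2 [85T→52T]: ω = 119.8118×85/52 = 195.8462 rpm, dir flips to +; running = +195.8462

+195.8462 rpm (same as input, |ω| = 195.8462 rpm)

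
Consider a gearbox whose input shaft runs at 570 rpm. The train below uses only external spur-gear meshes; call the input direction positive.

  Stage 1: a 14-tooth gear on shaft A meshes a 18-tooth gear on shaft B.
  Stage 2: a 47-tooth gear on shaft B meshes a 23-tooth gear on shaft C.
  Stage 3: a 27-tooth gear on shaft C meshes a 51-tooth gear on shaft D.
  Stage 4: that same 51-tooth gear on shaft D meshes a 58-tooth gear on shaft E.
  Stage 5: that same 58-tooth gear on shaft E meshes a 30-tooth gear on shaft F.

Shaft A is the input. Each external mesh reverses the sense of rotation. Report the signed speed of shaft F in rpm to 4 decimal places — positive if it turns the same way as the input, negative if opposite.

-815.3478 rpm (opposite to input, |ω| = 815.3478 rpm)

Stage 1 [14T→18T]: ω = 570.0000×14/18 = 443.3333 rpm, dir flips to −; running = −443.3333
Stage 2 [47T→23T]: ω = 443.3333×47/23 = 905.9420 rpm, dir flips to +; running = +905.9420
Stage 3 [27T→51T]: ω = 905.9420×27/51 = 479.6164 rpm, dir flips to −; running = −479.6164
Stage 4 [51T→58T]: ω = 479.6164×51/58 = 421.7316 rpm, dir flips to +; running = +421.7316
Stage 5 [58T→30T]: ω = 421.7316×58/30 = 815.3478 rpm, dir flips to −; running = −815.3478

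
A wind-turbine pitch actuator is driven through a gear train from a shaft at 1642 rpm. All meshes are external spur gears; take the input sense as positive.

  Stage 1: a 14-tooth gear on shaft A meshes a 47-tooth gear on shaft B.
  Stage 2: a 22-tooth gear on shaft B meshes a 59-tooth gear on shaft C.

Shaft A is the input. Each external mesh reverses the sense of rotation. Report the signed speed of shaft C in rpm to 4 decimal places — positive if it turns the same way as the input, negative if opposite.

+182.3787 rpm (same as input, |ω| = 182.3787 rpm)

Stage 1 [14T→47T]: ω = 1642.0000×14/47 = 489.1064 rpm, dir flips to −; running = −489.1064
Stage 2 [22T→59T]: ω = 489.1064×22/59 = 182.3787 rpm, dir flips to +; running = +182.3787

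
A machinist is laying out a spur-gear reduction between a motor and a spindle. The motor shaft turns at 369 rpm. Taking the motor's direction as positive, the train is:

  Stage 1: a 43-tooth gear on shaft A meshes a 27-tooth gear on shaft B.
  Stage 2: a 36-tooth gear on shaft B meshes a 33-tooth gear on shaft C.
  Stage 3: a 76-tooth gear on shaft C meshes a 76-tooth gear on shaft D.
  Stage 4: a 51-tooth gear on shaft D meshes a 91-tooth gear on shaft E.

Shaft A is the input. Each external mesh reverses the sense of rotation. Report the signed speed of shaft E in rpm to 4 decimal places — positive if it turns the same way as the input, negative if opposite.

Stage 1 [43T→27T]: ω = 369.0000×43/27 = 587.6667 rpm, dir flips to −; running = −587.6667
Stage 2 [36T→33T]: ω = 587.6667×36/33 = 641.0909 rpm, dir flips to +; running = +641.0909
Stage 3 [76T→76T]: ω = 641.0909×76/76 = 641.0909 rpm, dir flips to −; running = −641.0909
Stage 4 [51T→91T]: ω = 641.0909×51/91 = 359.2927 rpm, dir flips to +; running = +359.2927

+359.2927 rpm (same as input, |ω| = 359.2927 rpm)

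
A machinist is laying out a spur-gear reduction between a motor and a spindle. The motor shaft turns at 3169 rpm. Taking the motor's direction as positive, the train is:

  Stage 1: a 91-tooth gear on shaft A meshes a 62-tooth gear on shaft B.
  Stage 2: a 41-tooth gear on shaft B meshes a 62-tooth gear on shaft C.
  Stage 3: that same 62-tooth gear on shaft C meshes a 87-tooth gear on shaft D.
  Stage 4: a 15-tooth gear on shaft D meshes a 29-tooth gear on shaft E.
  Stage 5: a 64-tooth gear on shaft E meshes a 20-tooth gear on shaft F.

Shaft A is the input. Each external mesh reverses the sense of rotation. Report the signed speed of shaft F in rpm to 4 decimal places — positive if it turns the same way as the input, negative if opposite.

-3628.1045 rpm (opposite to input, |ω| = 3628.1045 rpm)

Stage 1 [91T→62T]: ω = 3169.0000×91/62 = 4651.2742 rpm, dir flips to −; running = −4651.2742
Stage 2 [41T→62T]: ω = 4651.2742×41/62 = 3075.8426 rpm, dir flips to +; running = +3075.8426
Stage 3 [62T→87T]: ω = 3075.8426×62/87 = 2191.9798 rpm, dir flips to −; running = −2191.9798
Stage 4 [15T→29T]: ω = 2191.9798×15/29 = 1133.7827 rpm, dir flips to +; running = +1133.7827
Stage 5 [64T→20T]: ω = 1133.7827×64/20 = 3628.1045 rpm, dir flips to −; running = −3628.1045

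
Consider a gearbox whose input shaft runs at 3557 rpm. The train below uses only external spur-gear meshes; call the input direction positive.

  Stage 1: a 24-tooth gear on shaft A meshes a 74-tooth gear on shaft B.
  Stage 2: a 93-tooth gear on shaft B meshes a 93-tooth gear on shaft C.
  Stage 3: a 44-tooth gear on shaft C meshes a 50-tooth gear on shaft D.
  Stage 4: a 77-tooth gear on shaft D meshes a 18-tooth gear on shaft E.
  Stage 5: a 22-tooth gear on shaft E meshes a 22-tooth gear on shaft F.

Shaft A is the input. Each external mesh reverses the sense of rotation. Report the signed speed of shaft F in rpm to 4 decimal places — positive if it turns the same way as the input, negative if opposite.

-4342.7445 rpm (opposite to input, |ω| = 4342.7445 rpm)

Stage 1 [24T→74T]: ω = 3557.0000×24/74 = 1153.6216 rpm, dir flips to −; running = −1153.6216
Stage 2 [93T→93T]: ω = 1153.6216×93/93 = 1153.6216 rpm, dir flips to +; running = +1153.6216
Stage 3 [44T→50T]: ω = 1153.6216×44/50 = 1015.1870 rpm, dir flips to −; running = −1015.1870
Stage 4 [77T→18T]: ω = 1015.1870×77/18 = 4342.7445 rpm, dir flips to +; running = +4342.7445
Stage 5 [22T→22T]: ω = 4342.7445×22/22 = 4342.7445 rpm, dir flips to −; running = −4342.7445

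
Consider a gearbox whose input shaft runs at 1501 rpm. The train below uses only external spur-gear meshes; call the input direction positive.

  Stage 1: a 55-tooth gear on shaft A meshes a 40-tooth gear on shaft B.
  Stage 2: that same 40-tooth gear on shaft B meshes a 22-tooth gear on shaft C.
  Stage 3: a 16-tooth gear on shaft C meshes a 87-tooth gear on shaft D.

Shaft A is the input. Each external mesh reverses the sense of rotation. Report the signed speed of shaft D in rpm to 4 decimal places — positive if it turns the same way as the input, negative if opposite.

Stage 1 [55T→40T]: ω = 1501.0000×55/40 = 2063.8750 rpm, dir flips to −; running = −2063.8750
Stage 2 [40T→22T]: ω = 2063.8750×40/22 = 3752.5000 rpm, dir flips to +; running = +3752.5000
Stage 3 [16T→87T]: ω = 3752.5000×16/87 = 690.1149 rpm, dir flips to −; running = −690.1149

-690.1149 rpm (opposite to input, |ω| = 690.1149 rpm)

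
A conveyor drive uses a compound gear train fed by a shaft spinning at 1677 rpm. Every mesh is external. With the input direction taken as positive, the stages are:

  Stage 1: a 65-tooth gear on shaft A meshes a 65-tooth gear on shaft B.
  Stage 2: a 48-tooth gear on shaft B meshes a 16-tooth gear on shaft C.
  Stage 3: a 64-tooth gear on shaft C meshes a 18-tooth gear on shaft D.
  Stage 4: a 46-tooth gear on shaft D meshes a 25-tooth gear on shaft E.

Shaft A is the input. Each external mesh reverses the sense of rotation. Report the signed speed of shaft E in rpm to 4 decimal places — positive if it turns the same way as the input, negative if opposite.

+32913.9200 rpm (same as input, |ω| = 32913.9200 rpm)

Stage 1 [65T→65T]: ω = 1677.0000×65/65 = 1677.0000 rpm, dir flips to −; running = −1677.0000
Stage 2 [48T→16T]: ω = 1677.0000×48/16 = 5031.0000 rpm, dir flips to +; running = +5031.0000
Stage 3 [64T→18T]: ω = 5031.0000×64/18 = 17888.0000 rpm, dir flips to −; running = −17888.0000
Stage 4 [46T→25T]: ω = 17888.0000×46/25 = 32913.9200 rpm, dir flips to +; running = +32913.9200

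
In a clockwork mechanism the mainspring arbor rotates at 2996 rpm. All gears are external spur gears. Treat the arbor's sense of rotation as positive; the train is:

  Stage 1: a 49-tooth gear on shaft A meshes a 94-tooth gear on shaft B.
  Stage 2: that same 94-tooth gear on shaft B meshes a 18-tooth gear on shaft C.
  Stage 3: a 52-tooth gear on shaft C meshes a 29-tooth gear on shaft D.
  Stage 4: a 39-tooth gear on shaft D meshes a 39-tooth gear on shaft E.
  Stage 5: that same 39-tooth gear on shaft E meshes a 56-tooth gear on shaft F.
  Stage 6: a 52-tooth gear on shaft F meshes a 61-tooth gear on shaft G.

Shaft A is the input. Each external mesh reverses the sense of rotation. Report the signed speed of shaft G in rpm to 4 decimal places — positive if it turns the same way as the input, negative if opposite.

Stage 1 [49T→94T]: ω = 2996.0000×49/94 = 1561.7447 rpm, dir flips to −; running = −1561.7447
Stage 2 [94T→18T]: ω = 1561.7447×94/18 = 8155.7778 rpm, dir flips to +; running = +8155.7778
Stage 3 [52T→29T]: ω = 8155.7778×52/29 = 14624.1533 rpm, dir flips to −; running = −14624.1533
Stage 4 [39T→39T]: ω = 14624.1533×39/39 = 14624.1533 rpm, dir flips to +; running = +14624.1533
Stage 5 [39T→56T]: ω = 14624.1533×39/56 = 10184.6782 rpm, dir flips to −; running = −10184.6782
Stage 6 [52T→61T]: ω = 10184.6782×52/61 = 8682.0207 rpm, dir flips to +; running = +8682.0207

+8682.0207 rpm (same as input, |ω| = 8682.0207 rpm)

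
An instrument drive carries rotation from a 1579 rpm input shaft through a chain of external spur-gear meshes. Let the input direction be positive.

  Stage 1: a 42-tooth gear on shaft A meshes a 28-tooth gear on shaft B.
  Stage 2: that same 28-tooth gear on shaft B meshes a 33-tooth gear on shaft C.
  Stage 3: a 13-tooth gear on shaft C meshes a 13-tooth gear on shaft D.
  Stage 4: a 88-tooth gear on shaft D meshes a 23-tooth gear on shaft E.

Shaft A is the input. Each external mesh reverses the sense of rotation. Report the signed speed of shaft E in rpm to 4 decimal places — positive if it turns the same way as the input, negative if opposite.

Stage 1 [42T→28T]: ω = 1579.0000×42/28 = 2368.5000 rpm, dir flips to −; running = −2368.5000
Stage 2 [28T→33T]: ω = 2368.5000×28/33 = 2009.6364 rpm, dir flips to +; running = +2009.6364
Stage 3 [13T→13T]: ω = 2009.6364×13/13 = 2009.6364 rpm, dir flips to −; running = −2009.6364
Stage 4 [88T→23T]: ω = 2009.6364×88/23 = 7689.0435 rpm, dir flips to +; running = +7689.0435

+7689.0435 rpm (same as input, |ω| = 7689.0435 rpm)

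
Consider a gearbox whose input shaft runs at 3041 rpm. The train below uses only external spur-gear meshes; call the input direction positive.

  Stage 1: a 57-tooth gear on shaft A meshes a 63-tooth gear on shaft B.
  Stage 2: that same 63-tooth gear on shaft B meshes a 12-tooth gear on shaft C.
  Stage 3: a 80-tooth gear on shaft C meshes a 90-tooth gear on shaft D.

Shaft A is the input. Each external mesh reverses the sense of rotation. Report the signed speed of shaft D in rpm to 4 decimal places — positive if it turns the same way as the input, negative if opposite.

-12839.7778 rpm (opposite to input, |ω| = 12839.7778 rpm)

Stage 1 [57T→63T]: ω = 3041.0000×57/63 = 2751.3810 rpm, dir flips to −; running = −2751.3810
Stage 2 [63T→12T]: ω = 2751.3810×63/12 = 14444.7500 rpm, dir flips to +; running = +14444.7500
Stage 3 [80T→90T]: ω = 14444.7500×80/90 = 12839.7778 rpm, dir flips to −; running = −12839.7778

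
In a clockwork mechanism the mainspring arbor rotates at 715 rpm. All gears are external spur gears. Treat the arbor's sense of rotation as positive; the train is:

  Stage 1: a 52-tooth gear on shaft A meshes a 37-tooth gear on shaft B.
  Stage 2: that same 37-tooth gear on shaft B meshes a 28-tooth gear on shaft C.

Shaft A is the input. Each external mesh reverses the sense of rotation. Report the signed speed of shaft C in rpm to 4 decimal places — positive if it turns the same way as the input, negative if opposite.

Stage 1 [52T→37T]: ω = 715.0000×52/37 = 1004.8649 rpm, dir flips to −; running = −1004.8649
Stage 2 [37T→28T]: ω = 1004.8649×37/28 = 1327.8571 rpm, dir flips to +; running = +1327.8571

+1327.8571 rpm (same as input, |ω| = 1327.8571 rpm)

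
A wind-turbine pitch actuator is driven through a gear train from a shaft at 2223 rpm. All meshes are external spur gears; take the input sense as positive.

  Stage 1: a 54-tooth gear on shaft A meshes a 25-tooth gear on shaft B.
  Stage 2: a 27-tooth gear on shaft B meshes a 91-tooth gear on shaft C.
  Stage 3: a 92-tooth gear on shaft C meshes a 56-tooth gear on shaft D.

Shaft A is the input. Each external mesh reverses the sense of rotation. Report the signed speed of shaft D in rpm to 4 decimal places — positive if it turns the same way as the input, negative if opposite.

-2340.5363 rpm (opposite to input, |ω| = 2340.5363 rpm)

Stage 1 [54T→25T]: ω = 2223.0000×54/25 = 4801.6800 rpm, dir flips to −; running = −4801.6800
Stage 2 [27T→91T]: ω = 4801.6800×27/91 = 1424.6743 rpm, dir flips to +; running = +1424.6743
Stage 3 [92T→56T]: ω = 1424.6743×92/56 = 2340.5363 rpm, dir flips to −; running = −2340.5363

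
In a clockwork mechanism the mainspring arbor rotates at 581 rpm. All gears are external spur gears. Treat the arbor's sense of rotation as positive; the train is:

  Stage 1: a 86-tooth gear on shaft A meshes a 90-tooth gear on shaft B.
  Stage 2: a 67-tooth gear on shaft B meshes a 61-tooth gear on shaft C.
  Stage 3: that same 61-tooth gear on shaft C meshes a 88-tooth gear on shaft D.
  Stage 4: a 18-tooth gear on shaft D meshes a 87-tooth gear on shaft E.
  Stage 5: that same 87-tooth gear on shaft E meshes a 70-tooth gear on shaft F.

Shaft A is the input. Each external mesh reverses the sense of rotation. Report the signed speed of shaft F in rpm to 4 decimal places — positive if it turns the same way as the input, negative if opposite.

Stage 1 [86T→90T]: ω = 581.0000×86/90 = 555.1778 rpm, dir flips to −; running = −555.1778
Stage 2 [67T→61T]: ω = 555.1778×67/61 = 609.7854 rpm, dir flips to +; running = +609.7854
Stage 3 [61T→88T]: ω = 609.7854×61/88 = 422.6922 rpm, dir flips to −; running = −422.6922
Stage 4 [18T→87T]: ω = 422.6922×18/87 = 87.4536 rpm, dir flips to +; running = +87.4536
Stage 5 [87T→70T]: ω = 87.4536×87/70 = 108.6923 rpm, dir flips to −; running = −108.6923

-108.6923 rpm (opposite to input, |ω| = 108.6923 rpm)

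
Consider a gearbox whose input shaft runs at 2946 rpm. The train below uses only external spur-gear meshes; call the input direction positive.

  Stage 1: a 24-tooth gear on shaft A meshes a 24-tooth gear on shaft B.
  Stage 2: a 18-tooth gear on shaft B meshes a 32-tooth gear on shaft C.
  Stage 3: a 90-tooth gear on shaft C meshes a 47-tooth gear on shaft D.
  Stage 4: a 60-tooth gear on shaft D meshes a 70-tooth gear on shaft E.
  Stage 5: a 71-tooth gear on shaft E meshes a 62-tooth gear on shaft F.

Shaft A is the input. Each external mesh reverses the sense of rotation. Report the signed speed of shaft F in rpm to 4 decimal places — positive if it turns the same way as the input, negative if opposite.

Stage 1 [24T→24T]: ω = 2946.0000×24/24 = 2946.0000 rpm, dir flips to −; running = −2946.0000
Stage 2 [18T→32T]: ω = 2946.0000×18/32 = 1657.1250 rpm, dir flips to +; running = +1657.1250
Stage 3 [90T→47T]: ω = 1657.1250×90/47 = 3173.2181 rpm, dir flips to −; running = −3173.2181
Stage 4 [60T→70T]: ω = 3173.2181×60/70 = 2719.9012 rpm, dir flips to +; running = +2719.9012
Stage 5 [71T→62T]: ω = 2719.9012×71/62 = 3114.7256 rpm, dir flips to −; running = −3114.7256

-3114.7256 rpm (opposite to input, |ω| = 3114.7256 rpm)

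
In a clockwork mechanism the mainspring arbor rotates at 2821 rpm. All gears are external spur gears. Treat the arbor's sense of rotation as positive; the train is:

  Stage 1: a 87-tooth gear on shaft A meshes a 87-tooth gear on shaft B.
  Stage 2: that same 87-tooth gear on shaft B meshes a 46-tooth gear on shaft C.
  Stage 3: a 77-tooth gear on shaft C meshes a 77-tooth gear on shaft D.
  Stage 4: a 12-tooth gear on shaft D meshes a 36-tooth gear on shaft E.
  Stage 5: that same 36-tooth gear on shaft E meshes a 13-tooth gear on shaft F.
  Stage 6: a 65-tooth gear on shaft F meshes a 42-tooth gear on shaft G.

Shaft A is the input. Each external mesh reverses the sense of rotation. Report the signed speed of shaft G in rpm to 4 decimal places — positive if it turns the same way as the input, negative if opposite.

+7621.9565 rpm (same as input, |ω| = 7621.9565 rpm)

Stage 1 [87T→87T]: ω = 2821.0000×87/87 = 2821.0000 rpm, dir flips to −; running = −2821.0000
Stage 2 [87T→46T]: ω = 2821.0000×87/46 = 5335.3696 rpm, dir flips to +; running = +5335.3696
Stage 3 [77T→77T]: ω = 5335.3696×77/77 = 5335.3696 rpm, dir flips to −; running = −5335.3696
Stage 4 [12T→36T]: ω = 5335.3696×12/36 = 1778.4565 rpm, dir flips to +; running = +1778.4565
Stage 5 [36T→13T]: ω = 1778.4565×36/13 = 4924.9565 rpm, dir flips to −; running = −4924.9565
Stage 6 [65T→42T]: ω = 4924.9565×65/42 = 7621.9565 rpm, dir flips to +; running = +7621.9565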